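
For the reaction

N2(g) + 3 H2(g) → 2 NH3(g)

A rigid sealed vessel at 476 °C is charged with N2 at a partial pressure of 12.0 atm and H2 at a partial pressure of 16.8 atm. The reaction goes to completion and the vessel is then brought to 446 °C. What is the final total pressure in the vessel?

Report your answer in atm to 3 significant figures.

16.9 atm

At constant V, partial pressures at 476 °C are proportional to moles, so apply stoichiometry directly to pressures.
P(H2) required for 12.0 atm of N2 = (3/1) × 12.0 = 36.00 atm; available 16.8 atm, so H2 is limiting.
P(N2) remaining = 12.0 − (1/3) × 16.8 = 6.400 atm
P(gaseous products) = (2)/3 × 16.8 = 11.20 atm
P_total at 476 °C = 6.400 + 11.20 = 17.60 atm
Scaling to 446 °C: P = 17.60 × 719.15/749.15 = 16.90 atm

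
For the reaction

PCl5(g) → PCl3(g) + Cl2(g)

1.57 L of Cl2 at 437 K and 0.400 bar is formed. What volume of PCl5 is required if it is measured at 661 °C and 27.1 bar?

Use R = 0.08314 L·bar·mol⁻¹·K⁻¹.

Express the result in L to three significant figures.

0.0495 L

n(Cl2) = PV/RT = (0.400 × 1.57) / (0.08314 × 437) = 0.01728 mol
n(PCl5) = (1/1) × 0.01728 = 0.01728 mol
V = nRT/P = 0.01728 × 0.08314 × 934.15 / 27.1 = 0.04952 L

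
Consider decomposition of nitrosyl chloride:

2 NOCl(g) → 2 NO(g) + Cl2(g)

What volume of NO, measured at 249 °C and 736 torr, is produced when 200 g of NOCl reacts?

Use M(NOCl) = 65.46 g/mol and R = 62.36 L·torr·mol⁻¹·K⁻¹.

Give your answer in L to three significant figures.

135 L

n(NOCl) = 200.0 / 65.46 = 3.055 mol
n(NO) = (2/2) × 3.055 = 3.055 mol
V = nRT/P = 3.055 × 62.36 × 522.15 / 736 = 135.2 L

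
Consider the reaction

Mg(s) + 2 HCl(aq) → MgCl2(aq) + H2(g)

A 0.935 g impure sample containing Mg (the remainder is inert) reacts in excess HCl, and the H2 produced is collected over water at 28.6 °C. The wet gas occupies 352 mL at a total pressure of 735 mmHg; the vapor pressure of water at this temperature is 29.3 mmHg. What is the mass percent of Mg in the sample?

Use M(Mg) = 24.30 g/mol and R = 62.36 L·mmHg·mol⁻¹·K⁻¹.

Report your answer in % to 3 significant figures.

P(H2) = 735 − 29.3 = 705.7 mmHg
n(H2) = PV/RT = (705.7 × 0.3520) / (62.36 × 301.75) = 0.01320 mol
n(Mg) = (1/1) × 0.01320 = 0.01320 mol
m(Mg) = 0.01320 × 24.30 = 0.3208 g
%Mg = 0.3208 / 0.935 × 100 = 34.31%

34.3 %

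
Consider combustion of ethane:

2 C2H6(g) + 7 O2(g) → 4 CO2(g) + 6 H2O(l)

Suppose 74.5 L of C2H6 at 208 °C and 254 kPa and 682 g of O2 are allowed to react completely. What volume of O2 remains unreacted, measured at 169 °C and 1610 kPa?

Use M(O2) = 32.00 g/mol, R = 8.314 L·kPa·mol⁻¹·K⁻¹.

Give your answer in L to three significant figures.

n(C2H6) = PV/RT = (254 × 74.5) / (8.314 × 481.15) = 4.730 mol
n(O2) = 682 / 32.00 = 21.31 mol
For 4.730 mol C2H6, stoichiometry requires (7/2) × 4.730 = 16.55 mol O2; 21.31 mol is available, so C2H6 is limiting.
n(O2) consumed = (7/2) × 4.730 = 16.55 mol; remaining = 21.31 − 16.55 = 4.760 mol
V(O2) = nRT/P = 4.760 × 8.314 × 442.15 / 1610 = 10.87 L

10.9 L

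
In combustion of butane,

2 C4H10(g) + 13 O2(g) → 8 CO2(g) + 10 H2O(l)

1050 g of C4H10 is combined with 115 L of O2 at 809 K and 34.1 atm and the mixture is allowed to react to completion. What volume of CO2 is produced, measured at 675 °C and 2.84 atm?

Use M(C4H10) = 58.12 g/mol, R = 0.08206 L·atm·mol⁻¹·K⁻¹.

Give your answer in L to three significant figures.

n(C4H10) = 1050 / 58.12 = 18.07 mol
n(O2) = PV/RT = (34.1 × 115) / (0.08206 × 809) = 59.07 mol
For 18.07 mol C4H10, stoichiometry requires (13/2) × 18.07 = 117.5 mol O2; 59.07 mol is available, so O2 is limiting.
n(CO2) = (8/13) × 59.07 = 36.35 mol
V(CO2) = nRT/P = 36.35 × 0.08206 × 948.15 / 2.84 = 995.9 L

996 L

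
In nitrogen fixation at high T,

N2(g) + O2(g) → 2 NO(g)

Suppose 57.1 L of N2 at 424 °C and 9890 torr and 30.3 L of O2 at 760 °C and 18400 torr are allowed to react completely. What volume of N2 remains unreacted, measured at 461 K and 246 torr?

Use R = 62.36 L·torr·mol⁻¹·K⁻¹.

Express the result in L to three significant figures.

507 L

n(N2) = PV/RT = (9890 × 57.1) / (62.36 × 697.15) = 12.99 mol
n(O2) = PV/RT = (18400 × 30.3) / (62.36 × 1033.15) = 8.653 mol
For 12.99 mol N2, stoichiometry requires (1/1) × 12.99 = 12.99 mol O2; 8.653 mol is available, so O2 is limiting.
n(N2) consumed = (1/1) × 8.653 = 8.653 mol; remaining = 12.99 − 8.653 = 4.337 mol
V(N2) = nRT/P = 4.337 × 62.36 × 461 / 246 = 506.8 L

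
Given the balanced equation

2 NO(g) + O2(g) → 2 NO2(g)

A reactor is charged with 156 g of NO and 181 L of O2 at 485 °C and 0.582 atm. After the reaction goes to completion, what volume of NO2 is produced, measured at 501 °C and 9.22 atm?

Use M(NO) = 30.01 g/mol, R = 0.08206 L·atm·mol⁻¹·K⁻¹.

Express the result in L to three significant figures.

23.3 L

n(NO) = 156 / 30.01 = 5.198 mol
n(O2) = PV/RT = (0.582 × 181) / (0.08206 × 758.15) = 1.693 mol
For 5.198 mol NO, stoichiometry requires (1/2) × 5.198 = 2.599 mol O2; 1.693 mol is available, so O2 is limiting.
n(NO2) = (2/1) × 1.693 = 3.386 mol
V(NO2) = nRT/P = 3.386 × 0.08206 × 774.15 / 9.22 = 23.33 L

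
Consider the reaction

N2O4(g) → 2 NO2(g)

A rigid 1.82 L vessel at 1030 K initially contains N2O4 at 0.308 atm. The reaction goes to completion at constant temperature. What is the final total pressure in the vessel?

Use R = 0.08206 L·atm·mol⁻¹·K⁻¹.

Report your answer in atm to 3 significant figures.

0.616 atm

At constant T and V, P ∝ n(gas): 1 mol gas → 2 mol gas.
P_final = (2/1) × 0.308 = 0.6160 atm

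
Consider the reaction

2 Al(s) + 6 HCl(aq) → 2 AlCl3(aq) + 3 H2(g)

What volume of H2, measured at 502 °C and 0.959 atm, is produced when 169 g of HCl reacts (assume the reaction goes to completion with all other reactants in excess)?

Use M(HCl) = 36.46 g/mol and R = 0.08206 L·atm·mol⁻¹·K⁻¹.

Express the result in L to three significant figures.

n(HCl) = 169.0 / 36.46 = 4.635 mol
n(H2) = (3/6) × 4.635 = 2.317 mol
V = nRT/P = 2.317 × 0.08206 × 775.15 / 0.959 = 153.7 L

154 L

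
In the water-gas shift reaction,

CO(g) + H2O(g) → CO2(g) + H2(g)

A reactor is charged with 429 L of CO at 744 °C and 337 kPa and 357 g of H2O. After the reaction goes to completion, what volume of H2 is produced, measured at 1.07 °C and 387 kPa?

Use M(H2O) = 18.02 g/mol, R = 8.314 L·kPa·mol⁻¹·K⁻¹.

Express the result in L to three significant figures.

101 L

n(CO) = PV/RT = (337 × 429) / (8.314 × 1017.15) = 17.10 mol
n(H2O) = 357 / 18.02 = 19.81 mol
For 17.10 mol CO, stoichiometry requires (1/1) × 17.10 = 17.10 mol H2O; 19.81 mol is available, so CO is limiting.
n(H2) = (1/1) × 17.10 = 17.10 mol
V(H2) = nRT/P = 17.10 × 8.314 × 274.22 / 387 = 100.7 L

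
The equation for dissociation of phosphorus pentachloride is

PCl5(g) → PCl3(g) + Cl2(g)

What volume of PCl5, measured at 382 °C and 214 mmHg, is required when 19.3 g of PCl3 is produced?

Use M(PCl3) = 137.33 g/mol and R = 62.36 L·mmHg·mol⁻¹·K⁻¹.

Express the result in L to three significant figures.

n(PCl3) = 19.30 / 137.33 = 0.1405 mol
n(PCl5) = (1/1) × 0.1405 = 0.1405 mol
V = nRT/P = 0.1405 × 62.36 × 655.15 / 214 = 26.82 L

26.8 L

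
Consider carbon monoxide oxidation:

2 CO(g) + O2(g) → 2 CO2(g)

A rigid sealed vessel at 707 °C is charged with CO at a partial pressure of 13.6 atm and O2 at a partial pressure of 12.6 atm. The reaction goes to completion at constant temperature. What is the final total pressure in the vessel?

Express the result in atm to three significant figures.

Because the vessel is rigid and T is held at 707 °C, work the stoichiometry in partial pressures (P_i = n_iRT/V).
P(O2) required for 13.6 atm of CO = (1/2) × 13.6 = 6.800 atm; available 12.6 atm, so CO is limiting.
P(O2) remaining = 12.6 − (1/2) × 13.6 = 5.800 atm
P(gaseous products) = (2)/2 × 13.6 = 13.60 atm
P_total at 707 °C = 5.800 + 13.60 = 19.40 atm

19.4 atm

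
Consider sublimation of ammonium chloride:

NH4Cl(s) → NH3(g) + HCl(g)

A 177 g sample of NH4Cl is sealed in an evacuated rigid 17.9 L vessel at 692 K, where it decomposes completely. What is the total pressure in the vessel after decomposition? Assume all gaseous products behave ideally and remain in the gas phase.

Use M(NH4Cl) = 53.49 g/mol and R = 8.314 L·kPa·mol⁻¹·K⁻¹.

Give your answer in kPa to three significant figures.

2130 kPa

n(NH4Cl) = 177 / 53.49 = 3.309 mol
n(gas produced) = (2/1) × 3.309 = 6.618 mol
P = nRT/V = 6.618 × 8.314 × 692 / 17.9 = 2127 kPa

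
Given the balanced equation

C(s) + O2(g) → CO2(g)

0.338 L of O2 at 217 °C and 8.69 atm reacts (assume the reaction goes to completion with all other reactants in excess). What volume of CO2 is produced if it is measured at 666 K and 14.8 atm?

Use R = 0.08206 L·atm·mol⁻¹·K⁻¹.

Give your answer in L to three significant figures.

0.270 L

n(O2) = PV/RT = (8.69 × 0.338) / (0.08206 × 490.15) = 0.07303 mol
n(CO2) = (1/1) × 0.07303 = 0.07303 mol
V = nRT/P = 0.07303 × 0.08206 × 666 / 14.8 = 0.2697 L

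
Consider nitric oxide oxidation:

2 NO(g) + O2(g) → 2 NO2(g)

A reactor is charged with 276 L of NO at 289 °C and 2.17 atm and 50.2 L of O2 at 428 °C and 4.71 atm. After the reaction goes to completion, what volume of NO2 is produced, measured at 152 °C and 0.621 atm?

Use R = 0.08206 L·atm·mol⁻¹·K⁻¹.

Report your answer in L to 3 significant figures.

462 L

n(NO) = PV/RT = (2.17 × 276) / (0.08206 × 562.15) = 12.98 mol
n(O2) = PV/RT = (4.71 × 50.2) / (0.08206 × 701.15) = 4.109 mol
For 12.98 mol NO, stoichiometry requires (1/2) × 12.98 = 6.490 mol O2; 4.109 mol is available, so O2 is limiting.
n(NO2) = (2/1) × 4.109 = 8.218 mol
V(NO2) = nRT/P = 8.218 × 0.08206 × 425.15 / 0.621 = 461.7 L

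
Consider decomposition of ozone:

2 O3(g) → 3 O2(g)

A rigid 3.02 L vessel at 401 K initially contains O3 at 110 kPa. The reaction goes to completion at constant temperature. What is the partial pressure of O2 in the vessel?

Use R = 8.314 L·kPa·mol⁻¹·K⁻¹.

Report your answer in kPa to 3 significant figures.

n(O3)₀ = PV/RT = (110 × 3.02) / (8.314 × 401) = 0.09964 mol
n(O2) = (3/2) × 0.09964 = 0.1495 mol
P(O2) = nRT/V = 0.1495 × 8.314 × 401 / 3.02 = 165.0 kPa

165 kPa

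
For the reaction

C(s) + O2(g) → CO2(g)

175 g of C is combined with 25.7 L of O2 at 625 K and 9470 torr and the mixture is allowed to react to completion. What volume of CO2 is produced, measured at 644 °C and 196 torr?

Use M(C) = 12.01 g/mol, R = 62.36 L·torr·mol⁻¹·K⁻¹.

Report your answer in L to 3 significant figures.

1820 L

n(C) = 175 / 12.01 = 14.57 mol
n(O2) = PV/RT = (9470 × 25.7) / (62.36 × 625) = 6.244 mol
For 14.57 mol C, stoichiometry requires (1/1) × 14.57 = 14.57 mol O2; 6.244 mol is available, so O2 is limiting.
n(CO2) = (1/1) × 6.244 = 6.244 mol
V(CO2) = nRT/P = 6.244 × 62.36 × 917.15 / 196 = 1822 L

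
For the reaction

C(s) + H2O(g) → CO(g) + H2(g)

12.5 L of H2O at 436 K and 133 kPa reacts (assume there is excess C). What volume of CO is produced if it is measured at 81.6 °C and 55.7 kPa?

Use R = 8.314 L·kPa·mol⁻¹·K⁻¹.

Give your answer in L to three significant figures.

24.3 L

n(H2O) = PV/RT = (133 × 12.5) / (8.314 × 436) = 0.4586 mol
n(CO) = (1/1) × 0.4586 = 0.4586 mol
V = nRT/P = 0.4586 × 8.314 × 354.75 / 55.7 = 24.28 L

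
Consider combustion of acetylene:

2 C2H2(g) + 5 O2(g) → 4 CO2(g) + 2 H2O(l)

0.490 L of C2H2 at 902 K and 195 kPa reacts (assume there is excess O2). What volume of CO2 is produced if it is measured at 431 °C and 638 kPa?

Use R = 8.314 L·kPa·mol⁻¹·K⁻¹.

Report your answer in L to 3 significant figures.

n(C2H2) = PV/RT = (195 × 0.490) / (8.314 × 902) = 0.01274 mol
n(CO2) = (4/2) × 0.01274 = 0.02548 mol
V = nRT/P = 0.02548 × 8.314 × 704.15 / 638 = 0.2338 L

0.234 L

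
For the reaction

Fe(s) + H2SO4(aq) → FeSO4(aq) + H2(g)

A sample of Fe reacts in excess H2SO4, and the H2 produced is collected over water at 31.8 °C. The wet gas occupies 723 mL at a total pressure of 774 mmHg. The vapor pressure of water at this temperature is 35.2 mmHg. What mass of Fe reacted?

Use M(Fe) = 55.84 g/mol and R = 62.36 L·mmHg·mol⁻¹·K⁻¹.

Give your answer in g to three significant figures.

1.57 g

P(H2) = 774 − 35.2 = 738.8 mmHg
n(H2) = PV/RT = (738.8 × 0.7230) / (62.36 × 304.95) = 0.02809 mol
n(Fe) = (1/1) × 0.02809 = 0.02809 mol
m(Fe) = 0.02809 × 55.84 = 1.569 g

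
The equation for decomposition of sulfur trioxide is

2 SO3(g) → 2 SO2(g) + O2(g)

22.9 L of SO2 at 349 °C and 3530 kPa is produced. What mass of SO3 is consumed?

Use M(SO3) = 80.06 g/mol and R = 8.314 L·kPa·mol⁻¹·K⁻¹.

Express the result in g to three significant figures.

1250 g

n(SO2) = PV/RT = (3530 × 22.9) / (8.314 × 622.15) = 15.63 mol
n(SO3) = (2/2) × 15.63 = 15.63 mol
m(SO3) = 15.63 × 80.06 = 1251 g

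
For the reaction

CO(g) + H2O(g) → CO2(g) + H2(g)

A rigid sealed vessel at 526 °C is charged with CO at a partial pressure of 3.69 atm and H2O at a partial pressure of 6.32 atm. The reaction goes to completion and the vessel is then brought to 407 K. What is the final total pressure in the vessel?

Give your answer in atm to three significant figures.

5.10 atm

With V and T fixed, P_i ∝ n_i, so the mole ratios apply directly to partial pressures at 526 °C.
P(H2O) required for 3.69 atm of CO = (1/1) × 3.69 = 3.690 atm; available 6.32 atm, so CO is limiting.
P(H2O) remaining = 6.32 − (1/1) × 3.69 = 2.630 atm
P(gaseous products) = (1+1)/1 × 3.69 = 7.380 atm
P_total at 526 °C = 2.630 + 7.380 = 10.01 atm
Scaling to 407 K: P = 10.01 × 407/799.15 = 5.098 atm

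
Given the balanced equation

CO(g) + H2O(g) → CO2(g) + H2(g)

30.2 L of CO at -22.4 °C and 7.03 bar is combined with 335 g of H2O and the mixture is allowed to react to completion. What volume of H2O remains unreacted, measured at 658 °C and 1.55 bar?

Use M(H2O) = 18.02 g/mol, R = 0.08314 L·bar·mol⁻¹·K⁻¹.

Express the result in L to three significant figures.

n(CO) = PV/RT = (7.03 × 30.2) / (0.08314 × 250.75) = 10.18 mol
n(H2O) = 335 / 18.02 = 18.59 mol
For 10.18 mol CO, stoichiometry requires (1/1) × 10.18 = 10.18 mol H2O; 18.59 mol is available, so CO is limiting.
n(H2O) consumed = (1/1) × 10.18 = 10.18 mol; remaining = 18.59 − 10.18 = 8.410 mol
V(H2O) = nRT/P = 8.410 × 0.08314 × 931.15 / 1.55 = 420.0 L

420 L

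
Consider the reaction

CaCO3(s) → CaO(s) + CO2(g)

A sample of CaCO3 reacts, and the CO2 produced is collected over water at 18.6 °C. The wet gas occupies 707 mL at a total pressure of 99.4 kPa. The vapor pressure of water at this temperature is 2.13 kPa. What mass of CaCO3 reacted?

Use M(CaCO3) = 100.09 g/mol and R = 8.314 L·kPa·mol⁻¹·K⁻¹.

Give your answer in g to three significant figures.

2.84 g

P(CO2) = 99.4 − 2.13 = 97.27 kPa
n(CO2) = PV/RT = (97.27 × 0.7070) / (8.314 × 291.75) = 0.02835 mol
n(CaCO3) = (1/1) × 0.02835 = 0.02835 mol
m(CaCO3) = 0.02835 × 100.09 = 2.838 g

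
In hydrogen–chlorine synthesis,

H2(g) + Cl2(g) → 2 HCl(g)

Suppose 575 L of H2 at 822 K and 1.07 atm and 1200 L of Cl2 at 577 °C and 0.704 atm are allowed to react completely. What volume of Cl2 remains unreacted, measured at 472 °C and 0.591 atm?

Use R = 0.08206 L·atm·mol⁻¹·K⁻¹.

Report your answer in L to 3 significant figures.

n(H2) = PV/RT = (1.07 × 575) / (0.08206 × 822) = 9.121 mol
n(Cl2) = PV/RT = (0.704 × 1200) / (0.08206 × 850.15) = 12.11 mol
For 9.121 mol H2, stoichiometry requires (1/1) × 9.121 = 9.121 mol Cl2; 12.11 mol is available, so H2 is limiting.
n(Cl2) consumed = (1/1) × 9.121 = 9.121 mol; remaining = 12.11 − 9.121 = 2.989 mol
V(Cl2) = nRT/P = 2.989 × 0.08206 × 745.15 / 0.591 = 309.3 L

309 L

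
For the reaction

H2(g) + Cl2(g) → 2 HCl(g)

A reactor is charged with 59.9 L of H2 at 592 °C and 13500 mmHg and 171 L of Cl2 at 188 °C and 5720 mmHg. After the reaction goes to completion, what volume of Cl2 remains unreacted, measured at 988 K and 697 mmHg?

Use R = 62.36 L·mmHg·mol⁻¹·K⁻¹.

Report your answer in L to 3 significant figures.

1680 L

n(H2) = PV/RT = (13500 × 59.9) / (62.36 × 865.15) = 14.99 mol
n(Cl2) = PV/RT = (5720 × 171) / (62.36 × 461.15) = 34.01 mol
For 14.99 mol H2, stoichiometry requires (1/1) × 14.99 = 14.99 mol Cl2; 34.01 mol is available, so H2 is limiting.
n(Cl2) consumed = (1/1) × 14.99 = 14.99 mol; remaining = 34.01 − 14.99 = 19.02 mol
V(Cl2) = nRT/P = 19.02 × 62.36 × 988 / 697 = 1681 L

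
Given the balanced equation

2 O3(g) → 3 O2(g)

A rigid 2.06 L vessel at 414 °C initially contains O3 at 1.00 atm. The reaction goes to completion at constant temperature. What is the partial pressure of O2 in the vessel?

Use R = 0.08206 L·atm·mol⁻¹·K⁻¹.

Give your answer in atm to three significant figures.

1.50 atm

n(O3)₀ = PV/RT = (1.00 × 2.06) / (0.08206 × 687.15) = 0.03653 mol
n(O2) = (3/2) × 0.03653 = 0.05479 mol
P(O2) = nRT/V = 0.05479 × 0.08206 × 687.15 / 2.06 = 1.500 atm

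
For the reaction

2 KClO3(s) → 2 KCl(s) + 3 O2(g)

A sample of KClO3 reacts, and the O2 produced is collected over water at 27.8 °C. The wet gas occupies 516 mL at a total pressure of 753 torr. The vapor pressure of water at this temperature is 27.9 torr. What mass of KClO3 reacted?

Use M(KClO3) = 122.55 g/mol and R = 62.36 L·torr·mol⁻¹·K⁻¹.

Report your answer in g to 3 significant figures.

P(O2) = 753 − 27.9 = 725.1 torr
n(O2) = PV/RT = (725.1 × 0.5160) / (62.36 × 300.95) = 0.01994 mol
n(KClO3) = (2/3) × 0.01994 = 0.01329 mol
m(KClO3) = 0.01329 × 122.55 = 1.629 g

1.63 g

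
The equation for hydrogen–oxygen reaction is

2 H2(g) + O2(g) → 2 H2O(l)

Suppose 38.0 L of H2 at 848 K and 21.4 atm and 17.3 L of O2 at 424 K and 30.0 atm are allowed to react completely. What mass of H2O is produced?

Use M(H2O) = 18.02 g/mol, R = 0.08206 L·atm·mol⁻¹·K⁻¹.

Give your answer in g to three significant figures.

211 g

n(H2) = PV/RT = (21.4 × 38.0) / (0.08206 × 848) = 11.69 mol
n(O2) = PV/RT = (30.0 × 17.3) / (0.08206 × 424) = 14.92 mol
For 11.69 mol H2, stoichiometry requires (1/2) × 11.69 = 5.845 mol O2; 14.92 mol is available, so H2 is limiting.
n(H2O) = (2/2) × 11.69 = 11.69 mol
m(H2O) = 11.69 × 18.02 = 210.7 g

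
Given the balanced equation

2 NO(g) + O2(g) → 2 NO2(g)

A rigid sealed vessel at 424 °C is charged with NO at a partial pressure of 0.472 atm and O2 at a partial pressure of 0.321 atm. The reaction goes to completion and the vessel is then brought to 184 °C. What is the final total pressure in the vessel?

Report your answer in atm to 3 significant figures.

At constant V, partial pressures at 424 °C are proportional to moles, so apply stoichiometry directly to pressures.
P(O2) required for 0.472 atm of NO = (1/2) × 0.472 = 0.2360 atm; available 0.321 atm, so NO is limiting.
P(O2) remaining = 0.321 − (1/2) × 0.472 = 0.08500 atm
P(gaseous products) = (2)/2 × 0.472 = 0.4720 atm
P_total at 424 °C = 0.08500 + 0.4720 = 0.5570 atm
Scaling to 184 °C: P = 0.5570 × 457.15/697.15 = 0.3652 atm

0.365 atm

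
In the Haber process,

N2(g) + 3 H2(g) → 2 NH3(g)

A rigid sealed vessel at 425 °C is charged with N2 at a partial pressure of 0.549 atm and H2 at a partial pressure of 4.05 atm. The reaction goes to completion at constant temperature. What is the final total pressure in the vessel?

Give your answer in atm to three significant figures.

3.50 atm

At constant V, partial pressures at 425 °C are proportional to moles, so apply stoichiometry directly to pressures.
P(H2) required for 0.549 atm of N2 = (3/1) × 0.549 = 1.647 atm; available 4.05 atm, so N2 is limiting.
P(H2) remaining = 4.05 − (3/1) × 0.549 = 2.403 atm
P(gaseous products) = (2)/1 × 0.549 = 1.098 atm
P_total at 425 °C = 2.403 + 1.098 = 3.501 atm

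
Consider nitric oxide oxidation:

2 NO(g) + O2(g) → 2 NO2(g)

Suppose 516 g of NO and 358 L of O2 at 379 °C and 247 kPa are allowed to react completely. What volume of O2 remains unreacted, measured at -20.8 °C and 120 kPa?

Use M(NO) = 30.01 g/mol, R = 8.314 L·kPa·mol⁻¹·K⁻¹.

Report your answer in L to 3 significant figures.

n(NO) = 516 / 30.01 = 17.19 mol
n(O2) = PV/RT = (247 × 358) / (8.314 × 652.15) = 16.31 mol
For 17.19 mol NO, stoichiometry requires (1/2) × 17.19 = 8.595 mol O2; 16.31 mol is available, so NO is limiting.
n(O2) consumed = (1/2) × 17.19 = 8.595 mol; remaining = 16.31 − 8.595 = 7.715 mol
V(O2) = nRT/P = 7.715 × 8.314 × 252.35 / 120 = 134.9 L

135 L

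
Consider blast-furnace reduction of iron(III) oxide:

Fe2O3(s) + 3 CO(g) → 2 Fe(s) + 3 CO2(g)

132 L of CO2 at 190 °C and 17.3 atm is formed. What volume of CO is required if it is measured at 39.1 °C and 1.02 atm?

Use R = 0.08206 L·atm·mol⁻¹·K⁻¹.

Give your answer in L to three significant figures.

1510 L

n(CO2) = PV/RT = (17.3 × 132) / (0.08206 × 463.15) = 60.09 mol
n(CO) = (3/3) × 60.09 = 60.09 mol
V = nRT/P = 60.09 × 0.08206 × 312.25 / 1.02 = 1510 L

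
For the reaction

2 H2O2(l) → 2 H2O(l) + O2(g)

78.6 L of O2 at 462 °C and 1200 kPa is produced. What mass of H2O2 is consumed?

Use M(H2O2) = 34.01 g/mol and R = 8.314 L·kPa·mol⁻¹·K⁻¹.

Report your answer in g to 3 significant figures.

1050 g

n(O2) = PV/RT = (1200 × 78.6) / (8.314 × 735.15) = 15.43 mol
n(H2O2) = (2/1) × 15.43 = 30.86 mol
m(H2O2) = 30.86 × 34.01 = 1050 g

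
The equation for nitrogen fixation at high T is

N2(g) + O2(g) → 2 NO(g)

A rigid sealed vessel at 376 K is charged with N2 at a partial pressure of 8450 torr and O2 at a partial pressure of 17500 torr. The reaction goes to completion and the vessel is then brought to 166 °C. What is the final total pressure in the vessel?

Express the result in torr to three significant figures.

Because the vessel is rigid and T is held at 376 K, work the stoichiometry in partial pressures (P_i = n_iRT/V).
P(O2) required for 8450 torr of N2 = (1/1) × 8450 = 8450 torr; available 17500 torr, so N2 is limiting.
P(O2) remaining = 17500 − (1/1) × 8450 = 9050 torr
P(gaseous products) = (2)/1 × 8450 = 16900 torr
P_total at 376 K = 9050 + 16900 = 25950 torr
Scaling to 166 °C: P = 25950 × 439.15/376 = 30310 torr

30300 torr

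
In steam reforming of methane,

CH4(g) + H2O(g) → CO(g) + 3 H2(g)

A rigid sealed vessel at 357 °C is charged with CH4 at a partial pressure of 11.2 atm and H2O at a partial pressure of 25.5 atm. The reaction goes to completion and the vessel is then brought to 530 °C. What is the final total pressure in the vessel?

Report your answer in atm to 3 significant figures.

75.3 atm

Because the vessel is rigid and T is held at 357 °C, work the stoichiometry in partial pressures (P_i = n_iRT/V).
P(H2O) required for 11.2 atm of CH4 = (1/1) × 11.2 = 11.20 atm; available 25.5 atm, so CH4 is limiting.
P(H2O) remaining = 25.5 − (1/1) × 11.2 = 14.30 atm
P(gaseous products) = (1+3)/1 × 11.2 = 44.80 atm
P_total at 357 °C = 14.30 + 44.80 = 59.10 atm
Scaling to 530 °C: P = 59.10 × 803.15/630.15 = 75.33 atm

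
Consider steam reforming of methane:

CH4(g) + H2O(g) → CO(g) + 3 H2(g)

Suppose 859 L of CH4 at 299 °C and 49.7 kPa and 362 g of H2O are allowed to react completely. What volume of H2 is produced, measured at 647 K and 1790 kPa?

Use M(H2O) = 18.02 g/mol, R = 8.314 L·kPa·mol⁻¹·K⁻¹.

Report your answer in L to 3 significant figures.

80.9 L

n(CH4) = PV/RT = (49.7 × 859) / (8.314 × 572.15) = 8.975 mol
n(H2O) = 362 / 18.02 = 20.09 mol
For 8.975 mol CH4, stoichiometry requires (1/1) × 8.975 = 8.975 mol H2O; 20.09 mol is available, so CH4 is limiting.
n(H2) = (3/1) × 8.975 = 26.92 mol
V(H2) = nRT/P = 26.92 × 8.314 × 647 / 1790 = 80.90 L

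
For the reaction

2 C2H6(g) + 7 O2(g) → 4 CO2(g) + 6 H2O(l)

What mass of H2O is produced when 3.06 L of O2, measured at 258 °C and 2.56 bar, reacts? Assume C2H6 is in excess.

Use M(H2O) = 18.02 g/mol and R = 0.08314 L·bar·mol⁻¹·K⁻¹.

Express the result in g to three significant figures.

2.74 g

n(O2) = PV/RT = (2.56 × 3.06) / (0.08314 × 531.15) = 0.1774 mol
n(H2O) = (6/7) × 0.1774 = 0.1521 mol
m(H2O) = 0.1521 × 18.02 = 2.741 g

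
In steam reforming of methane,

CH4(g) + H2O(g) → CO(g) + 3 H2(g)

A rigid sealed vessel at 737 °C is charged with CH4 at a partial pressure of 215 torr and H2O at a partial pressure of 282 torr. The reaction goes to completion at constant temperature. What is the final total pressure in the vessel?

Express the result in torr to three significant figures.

927 torr

With V and T fixed, P_i ∝ n_i, so the mole ratios apply directly to partial pressures at 737 °C.
P(H2O) required for 215 torr of CH4 = (1/1) × 215 = 215.0 torr; available 282 torr, so CH4 is limiting.
P(H2O) remaining = 282 − (1/1) × 215 = 67.00 torr
P(gaseous products) = (1+3)/1 × 215 = 860.0 torr
P_total at 737 °C = 67.00 + 860.0 = 927.0 torr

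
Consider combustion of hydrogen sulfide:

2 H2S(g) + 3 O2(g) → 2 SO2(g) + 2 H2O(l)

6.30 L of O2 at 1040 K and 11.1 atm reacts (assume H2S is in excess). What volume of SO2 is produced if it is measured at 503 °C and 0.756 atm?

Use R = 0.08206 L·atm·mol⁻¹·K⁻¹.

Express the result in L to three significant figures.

46.0 L

n(O2) = PV/RT = (11.1 × 6.30) / (0.08206 × 1040) = 0.8194 mol
n(SO2) = (2/3) × 0.8194 = 0.5463 mol
V = nRT/P = 0.5463 × 0.08206 × 776.15 / 0.756 = 46.02 L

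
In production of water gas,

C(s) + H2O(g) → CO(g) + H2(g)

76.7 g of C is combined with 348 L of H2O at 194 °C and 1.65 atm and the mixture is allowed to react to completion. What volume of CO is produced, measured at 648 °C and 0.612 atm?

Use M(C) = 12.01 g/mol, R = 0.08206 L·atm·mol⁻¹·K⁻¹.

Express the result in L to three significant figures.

789 L

n(C) = 76.7 / 12.01 = 6.386 mol
n(H2O) = PV/RT = (1.65 × 348) / (0.08206 × 467.15) = 14.98 mol
For 6.386 mol C, stoichiometry requires (1/1) × 6.386 = 6.386 mol H2O; 14.98 mol is available, so C is limiting.
n(CO) = (1/1) × 6.386 = 6.386 mol
V(CO) = nRT/P = 6.386 × 0.08206 × 921.15 / 0.612 = 788.7 L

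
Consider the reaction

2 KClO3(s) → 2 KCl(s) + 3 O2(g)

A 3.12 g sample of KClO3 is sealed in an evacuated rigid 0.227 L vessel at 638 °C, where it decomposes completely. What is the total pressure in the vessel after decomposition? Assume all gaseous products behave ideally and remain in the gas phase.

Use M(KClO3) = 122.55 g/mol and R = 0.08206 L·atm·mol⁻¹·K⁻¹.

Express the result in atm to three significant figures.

n(KClO3) = 3.12 / 122.55 = 0.02546 mol
n(gas produced) = (3/2) × 0.02546 = 0.03819 mol
P = nRT/V = 0.03819 × 0.08206 × 911.15 / 0.227 = 12.58 atm

12.6 atm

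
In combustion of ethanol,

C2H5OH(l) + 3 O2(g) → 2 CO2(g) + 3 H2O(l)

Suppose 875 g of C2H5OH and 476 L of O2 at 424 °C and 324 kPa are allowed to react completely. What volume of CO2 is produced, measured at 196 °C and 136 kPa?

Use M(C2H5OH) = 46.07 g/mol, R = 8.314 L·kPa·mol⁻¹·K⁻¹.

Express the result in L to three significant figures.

n(C2H5OH) = 875 / 46.07 = 18.99 mol
n(O2) = PV/RT = (324 × 476) / (8.314 × 697.15) = 26.61 mol
For 18.99 mol C2H5OH, stoichiometry requires (3/1) × 18.99 = 56.97 mol O2; 26.61 mol is available, so O2 is limiting.
n(CO2) = (2/3) × 26.61 = 17.74 mol
V(CO2) = nRT/P = 17.74 × 8.314 × 469.15 / 136 = 508.8 L

509 L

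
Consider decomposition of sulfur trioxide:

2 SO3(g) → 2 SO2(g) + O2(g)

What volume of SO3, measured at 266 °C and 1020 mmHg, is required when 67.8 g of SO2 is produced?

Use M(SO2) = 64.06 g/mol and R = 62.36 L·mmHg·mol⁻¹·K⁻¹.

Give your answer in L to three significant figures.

n(SO2) = 67.80 / 64.06 = 1.058 mol
n(SO3) = (2/2) × 1.058 = 1.058 mol
V = nRT/P = 1.058 × 62.36 × 539.15 / 1020 = 34.87 L

34.9 L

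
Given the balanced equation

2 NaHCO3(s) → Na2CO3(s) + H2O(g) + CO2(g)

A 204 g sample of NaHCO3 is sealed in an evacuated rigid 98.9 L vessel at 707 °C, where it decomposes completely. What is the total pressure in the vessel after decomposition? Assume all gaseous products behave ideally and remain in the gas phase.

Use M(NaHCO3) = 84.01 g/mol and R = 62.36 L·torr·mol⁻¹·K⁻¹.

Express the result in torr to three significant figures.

1500 torr

n(NaHCO3) = 204 / 84.01 = 2.428 mol
n(gas produced) = (2/2) × 2.428 = 2.428 mol
P = nRT/V = 2.428 × 62.36 × 980.15 / 98.9 = 1501 torr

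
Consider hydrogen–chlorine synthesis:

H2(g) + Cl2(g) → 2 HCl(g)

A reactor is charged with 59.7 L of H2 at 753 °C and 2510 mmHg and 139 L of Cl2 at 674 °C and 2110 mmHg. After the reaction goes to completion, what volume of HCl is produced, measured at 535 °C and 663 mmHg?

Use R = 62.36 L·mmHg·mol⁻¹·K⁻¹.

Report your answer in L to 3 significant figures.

n(H2) = PV/RT = (2510 × 59.7) / (62.36 × 1026.15) = 2.342 mol
n(Cl2) = PV/RT = (2110 × 139) / (62.36 × 947.15) = 4.966 mol
For 2.342 mol H2, stoichiometry requires (1/1) × 2.342 = 2.342 mol Cl2; 4.966 mol is available, so H2 is limiting.
n(HCl) = (2/1) × 2.342 = 4.684 mol
V(HCl) = nRT/P = 4.684 × 62.36 × 808.15 / 663 = 356.0 L

356 L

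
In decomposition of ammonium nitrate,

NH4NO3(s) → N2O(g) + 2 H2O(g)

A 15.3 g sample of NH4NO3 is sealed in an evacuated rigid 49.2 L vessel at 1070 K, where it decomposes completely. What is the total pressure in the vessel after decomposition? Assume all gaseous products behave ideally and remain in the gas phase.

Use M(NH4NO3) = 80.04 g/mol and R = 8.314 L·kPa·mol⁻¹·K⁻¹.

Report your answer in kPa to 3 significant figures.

104 kPa

n(NH4NO3) = 15.3 / 80.04 = 0.1912 mol
n(gas produced) = (3/1) × 0.1912 = 0.5736 mol
P = nRT/V = 0.5736 × 8.314 × 1070 / 49.2 = 103.7 kPa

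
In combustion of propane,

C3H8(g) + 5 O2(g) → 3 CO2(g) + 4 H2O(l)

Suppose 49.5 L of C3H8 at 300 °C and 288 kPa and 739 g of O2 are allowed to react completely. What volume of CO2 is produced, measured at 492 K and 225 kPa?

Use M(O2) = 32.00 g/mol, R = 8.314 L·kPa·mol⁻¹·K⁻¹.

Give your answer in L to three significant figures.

163 L

n(C3H8) = PV/RT = (288 × 49.5) / (8.314 × 573.15) = 2.992 mol
n(O2) = 739 / 32.00 = 23.09 mol
For 2.992 mol C3H8, stoichiometry requires (5/1) × 2.992 = 14.96 mol O2; 23.09 mol is available, so C3H8 is limiting.
n(CO2) = (3/1) × 2.992 = 8.976 mol
V(CO2) = nRT/P = 8.976 × 8.314 × 492 / 225 = 163.2 L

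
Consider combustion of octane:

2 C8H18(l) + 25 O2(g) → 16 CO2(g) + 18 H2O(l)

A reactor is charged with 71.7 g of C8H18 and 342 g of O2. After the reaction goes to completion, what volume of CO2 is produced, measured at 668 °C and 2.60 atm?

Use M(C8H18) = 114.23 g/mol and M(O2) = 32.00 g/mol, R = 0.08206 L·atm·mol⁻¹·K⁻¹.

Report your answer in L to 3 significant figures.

149 L

n(C8H18) = 71.7 / 114.23 = 0.6277 mol
n(O2) = 342 / 32.00 = 10.69 mol
For 0.6277 mol C8H18, stoichiometry requires (25/2) × 0.6277 = 7.846 mol O2; 10.69 mol is available, so C8H18 is limiting.
n(CO2) = (16/2) × 0.6277 = 5.022 mol
V(CO2) = nRT/P = 5.022 × 0.08206 × 941.15 / 2.60 = 149.2 L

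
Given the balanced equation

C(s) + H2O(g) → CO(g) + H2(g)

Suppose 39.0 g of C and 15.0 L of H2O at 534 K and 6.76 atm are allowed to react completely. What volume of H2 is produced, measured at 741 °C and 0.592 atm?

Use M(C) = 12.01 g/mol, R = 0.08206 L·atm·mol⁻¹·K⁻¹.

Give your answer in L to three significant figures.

n(C) = 39.0 / 12.01 = 3.247 mol
n(H2O) = PV/RT = (6.76 × 15.0) / (0.08206 × 534) = 2.314 mol
For 3.247 mol C, stoichiometry requires (1/1) × 3.247 = 3.247 mol H2O; 2.314 mol is available, so H2O is limiting.
n(H2) = (1/1) × 2.314 = 2.314 mol
V(H2) = nRT/P = 2.314 × 0.08206 × 1014.15 / 0.592 = 325.3 L

325 L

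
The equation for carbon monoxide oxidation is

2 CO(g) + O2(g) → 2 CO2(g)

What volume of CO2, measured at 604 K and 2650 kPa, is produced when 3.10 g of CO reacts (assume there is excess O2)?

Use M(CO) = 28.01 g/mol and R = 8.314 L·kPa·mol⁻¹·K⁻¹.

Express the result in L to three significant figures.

n(CO) = 3.100 / 28.01 = 0.1107 mol
n(CO2) = (2/2) × 0.1107 = 0.1107 mol
V = nRT/P = 0.1107 × 8.314 × 604 / 2650 = 0.2098 L

0.210 L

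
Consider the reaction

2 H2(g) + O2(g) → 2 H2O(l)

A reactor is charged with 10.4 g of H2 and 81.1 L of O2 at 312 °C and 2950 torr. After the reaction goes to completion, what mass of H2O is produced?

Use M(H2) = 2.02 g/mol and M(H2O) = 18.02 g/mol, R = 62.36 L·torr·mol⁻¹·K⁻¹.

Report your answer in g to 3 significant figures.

n(H2) = 10.4 / 2.02 = 5.149 mol
n(O2) = PV/RT = (2950 × 81.1) / (62.36 × 585.15) = 6.556 mol
For 5.149 mol H2, stoichiometry requires (1/2) × 5.149 = 2.575 mol O2; 6.556 mol is available, so H2 is limiting.
n(H2O) = (2/2) × 5.149 = 5.149 mol
m(H2O) = 5.149 × 18.02 = 92.78 g

92.8 g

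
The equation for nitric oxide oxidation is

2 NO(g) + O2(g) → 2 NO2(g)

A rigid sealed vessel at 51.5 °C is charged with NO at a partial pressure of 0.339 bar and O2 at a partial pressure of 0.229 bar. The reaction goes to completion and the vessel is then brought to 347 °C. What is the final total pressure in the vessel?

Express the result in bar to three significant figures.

At constant V, partial pressures at 51.5 °C are proportional to moles, so apply stoichiometry directly to pressures.
P(O2) required for 0.339 bar of NO = (1/2) × 0.339 = 0.1695 bar; available 0.229 bar, so NO is limiting.
P(O2) remaining = 0.229 − (1/2) × 0.339 = 0.05950 bar
P(gaseous products) = (2)/2 × 0.339 = 0.3390 bar
P_total at 51.5 °C = 0.05950 + 0.3390 = 0.3985 bar
Scaling to 347 °C: P = 0.3985 × 620.15/324.65 = 0.7612 bar

0.761 bar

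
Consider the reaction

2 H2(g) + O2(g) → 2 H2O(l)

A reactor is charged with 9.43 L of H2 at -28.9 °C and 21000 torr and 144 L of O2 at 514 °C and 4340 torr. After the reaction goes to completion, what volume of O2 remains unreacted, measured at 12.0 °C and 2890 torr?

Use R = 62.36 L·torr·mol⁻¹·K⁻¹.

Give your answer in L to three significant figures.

n(H2) = PV/RT = (21000 × 9.43) / (62.36 × 244.25) = 13.00 mol
n(O2) = PV/RT = (4340 × 144) / (62.36 × 787.15) = 12.73 mol
For 13.00 mol H2, stoichiometry requires (1/2) × 13.00 = 6.500 mol O2; 12.73 mol is available, so H2 is limiting.
n(O2) consumed = (1/2) × 13.00 = 6.500 mol; remaining = 12.73 − 6.500 = 6.230 mol
V(O2) = nRT/P = 6.230 × 62.36 × 285.15 / 2890 = 38.33 L

38.3 L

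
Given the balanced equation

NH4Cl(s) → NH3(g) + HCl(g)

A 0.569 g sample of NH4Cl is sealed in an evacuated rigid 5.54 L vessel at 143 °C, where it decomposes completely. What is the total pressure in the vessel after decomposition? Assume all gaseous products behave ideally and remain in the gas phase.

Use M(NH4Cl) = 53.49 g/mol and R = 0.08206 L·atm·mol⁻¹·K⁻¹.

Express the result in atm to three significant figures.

n(NH4Cl) = 0.569 / 53.49 = 0.01064 mol
n(gas produced) = (2/1) × 0.01064 = 0.02128 mol
P = nRT/V = 0.02128 × 0.08206 × 416.15 / 5.54 = 0.1312 atm

0.131 atm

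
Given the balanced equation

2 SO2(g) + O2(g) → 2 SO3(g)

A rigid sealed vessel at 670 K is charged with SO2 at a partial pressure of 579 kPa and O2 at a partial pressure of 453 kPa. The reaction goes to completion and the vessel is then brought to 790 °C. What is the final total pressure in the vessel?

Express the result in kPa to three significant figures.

1180 kPa

Because the vessel is rigid and T is held at 670 K, work the stoichiometry in partial pressures (P_i = n_iRT/V).
P(O2) required for 579 kPa of SO2 = (1/2) × 579 = 289.5 kPa; available 453 kPa, so SO2 is limiting.
P(O2) remaining = 453 − (1/2) × 579 = 163.5 kPa
P(gaseous products) = (2)/2 × 579 = 579.0 kPa
P_total at 670 K = 163.5 + 579.0 = 742.5 kPa
Scaling to 790 °C: P = 742.5 × 1063.15/670 = 1178 kPa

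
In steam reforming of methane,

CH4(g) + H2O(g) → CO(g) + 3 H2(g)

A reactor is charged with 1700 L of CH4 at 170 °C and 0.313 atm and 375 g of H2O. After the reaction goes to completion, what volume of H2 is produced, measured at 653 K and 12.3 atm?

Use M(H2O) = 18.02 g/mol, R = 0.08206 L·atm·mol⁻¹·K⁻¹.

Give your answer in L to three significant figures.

n(CH4) = PV/RT = (0.313 × 1700) / (0.08206 × 443.15) = 14.63 mol
n(H2O) = 375 / 18.02 = 20.81 mol
For 14.63 mol CH4, stoichiometry requires (1/1) × 14.63 = 14.63 mol H2O; 20.81 mol is available, so CH4 is limiting.
n(H2) = (3/1) × 14.63 = 43.89 mol
V(H2) = nRT/P = 43.89 × 0.08206 × 653 / 12.3 = 191.2 L

191 L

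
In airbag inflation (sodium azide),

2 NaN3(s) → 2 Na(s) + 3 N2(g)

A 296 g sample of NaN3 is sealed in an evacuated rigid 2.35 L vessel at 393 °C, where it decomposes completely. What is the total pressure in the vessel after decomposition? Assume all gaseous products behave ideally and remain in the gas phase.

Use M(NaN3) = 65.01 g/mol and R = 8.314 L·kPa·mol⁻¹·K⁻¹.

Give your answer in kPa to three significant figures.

n(NaN3) = 296 / 65.01 = 4.553 mol
n(gas produced) = (3/2) × 4.553 = 6.829 mol
P = nRT/V = 6.829 × 8.314 × 666.15 / 2.35 = 16090 kPa

16100 kPa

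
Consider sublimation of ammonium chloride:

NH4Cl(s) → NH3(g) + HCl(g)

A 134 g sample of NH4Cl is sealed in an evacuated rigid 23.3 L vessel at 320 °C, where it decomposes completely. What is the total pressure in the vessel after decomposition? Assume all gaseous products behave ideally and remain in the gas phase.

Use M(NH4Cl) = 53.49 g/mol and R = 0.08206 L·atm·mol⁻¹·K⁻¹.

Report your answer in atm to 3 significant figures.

10.5 atm

n(NH4Cl) = 134 / 53.49 = 2.505 mol
n(gas produced) = (2/1) × 2.505 = 5.010 mol
P = nRT/V = 5.010 × 0.08206 × 593.15 / 23.3 = 10.47 atm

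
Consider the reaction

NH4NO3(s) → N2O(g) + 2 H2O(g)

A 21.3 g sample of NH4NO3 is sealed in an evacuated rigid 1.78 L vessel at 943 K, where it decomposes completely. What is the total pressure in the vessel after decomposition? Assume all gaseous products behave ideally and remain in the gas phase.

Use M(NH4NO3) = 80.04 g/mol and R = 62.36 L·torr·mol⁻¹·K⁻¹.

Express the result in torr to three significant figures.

26400 torr

n(NH4NO3) = 21.3 / 80.04 = 0.2661 mol
n(gas produced) = (3/1) × 0.2661 = 0.7983 mol
P = nRT/V = 0.7983 × 62.36 × 943 / 1.78 = 26370 torr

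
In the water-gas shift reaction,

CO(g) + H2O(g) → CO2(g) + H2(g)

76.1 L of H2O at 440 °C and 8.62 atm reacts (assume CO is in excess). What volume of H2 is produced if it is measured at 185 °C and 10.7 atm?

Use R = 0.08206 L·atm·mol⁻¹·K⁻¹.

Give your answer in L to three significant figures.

39.4 L

n(H2O) = PV/RT = (8.62 × 76.1) / (0.08206 × 713.15) = 11.21 mol
n(H2) = (1/1) × 11.21 = 11.21 mol
V = nRT/P = 11.21 × 0.08206 × 458.15 / 10.7 = 39.39 L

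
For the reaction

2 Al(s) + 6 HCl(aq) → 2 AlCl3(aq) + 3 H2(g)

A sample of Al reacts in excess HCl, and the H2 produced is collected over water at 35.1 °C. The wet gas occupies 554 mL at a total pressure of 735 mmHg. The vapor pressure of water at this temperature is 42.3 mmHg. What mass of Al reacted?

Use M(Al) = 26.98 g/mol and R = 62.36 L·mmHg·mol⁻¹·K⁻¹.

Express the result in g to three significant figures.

P(H2) = 735 − 42.3 = 692.7 mmHg
n(H2) = PV/RT = (692.7 × 0.5540) / (62.36 × 308.25) = 0.01996 mol
n(Al) = (2/3) × 0.01996 = 0.01331 mol
m(Al) = 0.01331 × 26.98 = 0.3591 g

0.359 g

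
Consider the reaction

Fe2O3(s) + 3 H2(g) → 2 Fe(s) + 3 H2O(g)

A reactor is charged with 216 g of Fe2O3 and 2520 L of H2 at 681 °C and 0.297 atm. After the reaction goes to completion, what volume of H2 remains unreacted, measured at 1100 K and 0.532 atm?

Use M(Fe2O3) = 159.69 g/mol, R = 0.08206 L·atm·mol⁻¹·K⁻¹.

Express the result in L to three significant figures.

933 L

n(Fe2O3) = 216 / 159.69 = 1.353 mol
n(H2) = PV/RT = (0.297 × 2520) / (0.08206 × 954.15) = 9.559 mol
For 1.353 mol Fe2O3, stoichiometry requires (3/1) × 1.353 = 4.059 mol H2; 9.559 mol is available, so Fe2O3 is limiting.
n(H2) consumed = (3/1) × 1.353 = 4.059 mol; remaining = 9.559 − 4.059 = 5.500 mol
V(H2) = nRT/P = 5.500 × 0.08206 × 1100 / 0.532 = 933.2 L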